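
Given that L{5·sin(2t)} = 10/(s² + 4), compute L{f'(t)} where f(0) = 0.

L{f'(t)} = s·F(s) - f(0) = s·10/(s² + 4) - 0 = 10s/(s² + 4)

Final answer: 10s/(s² + 4)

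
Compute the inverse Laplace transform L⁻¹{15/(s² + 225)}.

L⁻¹{15/(s² + 225)} = sin(15t)

Final answer: sin(15t)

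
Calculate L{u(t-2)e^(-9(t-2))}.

u(t-a)f(t-a) with f(t)=e^(-9t). L{e^(-9t)} = 1/(s+9). By time shift: e^(-2s)/(s+9)

Final answer: e^(-2s)/(s+9)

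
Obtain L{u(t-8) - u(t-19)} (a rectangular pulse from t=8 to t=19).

L{u(t-a)} = e^(-as)/s. L{u(t-8) - u(t-19)} = (e^(-8s) - e^(-19s))/s

Final answer: (e^(-8s) - e^(-19s))/s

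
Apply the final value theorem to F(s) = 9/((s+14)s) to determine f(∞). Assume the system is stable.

f(∞) = lim_{s→0} sF(s) = lim_{s→0} 9/(s+14) = 9/14

Final answer: 9/14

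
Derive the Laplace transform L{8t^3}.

L{8t^3} = 8 · L{t^3} = 8 · 6/s^4 = 48/s^4

Final answer: 48/s^4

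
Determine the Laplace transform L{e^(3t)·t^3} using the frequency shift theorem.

L{e^(at)·t^n} = n!/(s-a)^(n+1), so L{e^(3t)·t^3} = 6/(s-3)^4

Final answer: 6/(s-3)^4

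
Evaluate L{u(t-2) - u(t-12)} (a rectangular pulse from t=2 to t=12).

L{u(t-a)} = e^(-as)/s. L{u(t-2) - u(t-12)} = (e^(-2s) - e^(-12s))/s

Final answer: (e^(-2s) - e^(-12s))/s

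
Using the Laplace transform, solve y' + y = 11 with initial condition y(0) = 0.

sY + Y = 11/s. Y = 11/(s(s+1)). Partial fractions: Y = 11/s - 11/(s+1)

Final answer: y(t) = 11(1 - e^(-t))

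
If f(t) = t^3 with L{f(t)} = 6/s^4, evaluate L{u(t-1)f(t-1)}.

Time shift theorem: L{u(t-a)f(t-a)} = e^(-as)F(s). Here a=1, F(s) = 6/s^4, so L{u(t-1)f(t-1)} = e^(-s)·6/s^4

Final answer: e^(-s)·6/s^4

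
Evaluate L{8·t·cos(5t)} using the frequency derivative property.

L{cos(5t)} = s/(s² + 25). Derivative: d/ds[s/(s² + 25)] = [(s² + 25) - s·2s]/(s² + 25)² = (25 - s²)/(s² + 25)². So L{t·cos(5t)} = -F'(s) = (s² - 25)/(s² + 25)². Then L{8·t·cos(5t)} = 8·(s² - 25)/(s² + 25)²

Final answer: 8·(s² - 25)/(s² + 25)²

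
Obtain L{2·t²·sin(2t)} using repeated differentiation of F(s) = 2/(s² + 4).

F(s) = 2/(s² + 4). F'(s) = -4s/(s² + 4)². F''(s) = -4(4 - 3s²)/(s² + 4)³ = (12s² - 16)/(s² + 4)³. So L{t²·sin(2t)} = (-1)² F''(s) = (12s² - 16)/(s² + 4)³. Then L{2·t²·sin(2t)} = 2·(12s² - 16)/(s² + 4)³ = (24s² - 32)/(s² + 4)³

Final answer: (24s² - 32)/(s² + 4)³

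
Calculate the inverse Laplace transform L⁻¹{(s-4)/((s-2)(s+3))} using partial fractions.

Using partial fractions, f(t) = (-2e^(2t) + 7e^(-3t))/5

Final answer: (-2e^(2t) + 7e^(-3t))/5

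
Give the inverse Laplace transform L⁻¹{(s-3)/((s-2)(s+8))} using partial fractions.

Using partial fractions, f(t) = (-e^(2t) + 11e^(-8t))/10

Final answer: (-e^(2t) + 11e^(-8t))/10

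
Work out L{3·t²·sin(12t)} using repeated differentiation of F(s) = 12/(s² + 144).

F(s) = 12/(s² + 144). F'(s) = -24s/(s² + 144)². F''(s) = -24(144 - 3s²)/(s² + 144)³ = (72s² - 3456)/(s² + 144)³. So L{t²·sin(12t)} = (-1)² F''(s) = (72s² - 3456)/(s² + 144)³. Then L{3·t²·sin(12t)} = 3·(72s² - 3456)/(s² + 144)³ = (216s² - 10368)/(s² + 144)³

Final answer: (216s² - 10368)/(s² + 144)³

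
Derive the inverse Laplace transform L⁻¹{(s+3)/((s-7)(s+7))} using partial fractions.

Using partial fractions, f(t) = (10e^(7t) + 4e^(-7t))/14

Final answer: (10e^(7t) + 4e^(-7t))/14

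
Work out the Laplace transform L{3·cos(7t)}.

L{cos(ωt)} = s/(s² + ω²), so L{cos(7t)} = s/(s² + 49). Then L{3·cos(7t)} = 3·s/(s² + 49) = 3s/(s² + 49)

Final answer: 3s/(s² + 49)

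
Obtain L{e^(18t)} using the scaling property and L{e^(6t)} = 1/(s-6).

Using L{f(at)} = (1/a)F(s/a) with a=3 and f(t) = e^(6t): L{e^(18t)} = (1/3) · 1/((s/3)-6) = (1/3) · 3/(s-18) = 1/(s-18)

Final answer: 1/(s-18)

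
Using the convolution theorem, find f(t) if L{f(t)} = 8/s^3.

8/s^3 = (8/s)·(1/s^2) = L{8}·L{t}. By convolution, f(t) = 8*t = ∫₀ᵗ 8·τ dτ = 8·t²/2

Final answer: 8·t²/2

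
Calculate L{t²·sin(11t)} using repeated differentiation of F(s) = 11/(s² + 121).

F(s) = 11/(s² + 121). F'(s) = -22s/(s² + 121)². F''(s) = -22(121 - 3s²)/(s² + 121)³ = (66s² - 2662)/(s² + 121)³. So L{t²·sin(11t)} = (-1)² F''(s) = (66s² - 2662)/(s² + 121)³

Final answer: (66s² - 2662)/(s² + 121)³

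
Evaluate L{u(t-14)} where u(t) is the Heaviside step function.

L{u(t-a)} = e^(-as)/s. Here a=14, so L{u(t-14)} = e^(-14s)/s

Final answer: e^(-14s)/s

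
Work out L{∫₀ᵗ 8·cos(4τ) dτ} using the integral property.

L{∫₀ᵗ f(τ)dτ} = F(s)/s with F(s) = 8s/(s² + 16), so the result is (8s/(s² + 16))/s = 8/(s² + 16)

Final answer: 8/(s² + 16)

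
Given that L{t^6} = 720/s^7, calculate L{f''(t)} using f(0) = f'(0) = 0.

L{f''(t)} = s²F(s) - sf(0) - f'(0) = s²·720/s^7 - 0 - 0 = 720/s^5

Final answer: 720/s^5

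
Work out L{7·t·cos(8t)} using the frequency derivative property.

L{cos(8t)} = s/(s² + 64). Derivative: d/ds[s/(s² + 64)] = [(s² + 64) - s·2s]/(s² + 64)² = (64 - s²)/(s² + 64)². So L{t·cos(8t)} = -F'(s) = (s² - 64)/(s² + 64)². Then L{7·t·cos(8t)} = 7·(s² - 64)/(s² + 64)²

Final answer: 7·(s² - 64)/(s² + 64)²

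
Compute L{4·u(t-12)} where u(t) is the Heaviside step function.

L{u(t-a)} = e^(-as)/s. Here a=12, so L{u(t-12)} = e^(-12s)/s, and L{4·u(t-12)} = 4·e^(-12s)/s

Final answer: 4·e^(-12s)/s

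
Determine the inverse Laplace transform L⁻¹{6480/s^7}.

L⁻¹{n!/s^(n+1)} = t^n with n=6. So L⁻¹{720/s^7} = t^6, and L⁻¹{6480/s^7} = (6480/720)·t^6 = 9·t^6

Final answer: 9·t^6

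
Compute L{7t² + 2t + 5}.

L{7t² + 2t + 5} = 7·2/s³ + 2/s² + 5/s = 14/s³ + 2/s² + 5/s

Final answer: 14/s³ + 2/s² + 5/s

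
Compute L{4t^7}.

L{t^n} = n!/s^(n+1). So L{4t^7} = 4·7!/s^8 = 20160/s^8

Final answer: 20160/s^8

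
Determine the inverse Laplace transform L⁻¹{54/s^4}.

L⁻¹{n!/s^(n+1)} = t^n with n=3. So L⁻¹{6/s^4} = t^3, and L⁻¹{54/s^4} = (54/6)·t^3 = 9·t^3

Final answer: 9·t^3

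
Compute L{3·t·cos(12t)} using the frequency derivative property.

L{cos(12t)} = s/(s² + 144). Derivative: d/ds[s/(s² + 144)] = [(s² + 144) - s·2s]/(s² + 144)² = (144 - s²)/(s² + 144)². So L{t·cos(12t)} = -F'(s) = (s² - 144)/(s² + 144)². Then L{3·t·cos(12t)} = 3·(s² - 144)/(s² + 144)²

Final answer: 3·(s² - 144)/(s² + 144)²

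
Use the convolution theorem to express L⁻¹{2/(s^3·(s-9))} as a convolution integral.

2/(s^3·(s-9)) = (2/s^3)·(1/(s-9)) = L{t^2}·L{e^(9t)}. So f(t) = t^2*e^(9t) = ∫₀ᵗ τ^2·e^(9(t-τ)) dτ

Final answer: ∫₀ᵗ τ^2·e^(9(t-τ)) dτ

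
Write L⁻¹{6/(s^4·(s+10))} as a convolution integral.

6/(s^4·(s+10)) = (6/s^4)·(1/(s+10)) = L{t^3}·L{e^(-10t)}. So f(t) = t^3*e^(-10t) = ∫₀ᵗ τ^3·e^(-10(t-τ)) dτ

Final answer: ∫₀ᵗ τ^3·e^(-10(t-τ)) dτ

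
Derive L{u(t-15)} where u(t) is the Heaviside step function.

L{u(t-a)} = e^(-as)/s. Here a=15, so L{u(t-15)} = e^(-15s)/s

Final answer: e^(-15s)/s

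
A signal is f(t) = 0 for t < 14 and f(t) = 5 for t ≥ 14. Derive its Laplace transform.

f(t) = 5·u(t-14). L{u(t-14)} = e^(-14s)/s, so L{f(t)} = 5·e^(-14s)/s

Final answer: 5·e^(-14s)/s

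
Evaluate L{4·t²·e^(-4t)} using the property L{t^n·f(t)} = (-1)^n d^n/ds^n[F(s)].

L{e^(-4t)} = 1/(s+4). d/ds[1/(s+4)] = -1/(s+4)². d²/ds²[1/(s+4)] = 2/(s+4)³. So L{t²·e^(-4t)} = (-1)² · 2/(s+4)³ = 2/(s+4)³. Then L{4·t²·e^(-4t)} = 4·2/(s+4)³ = 8/(s+4)³

Final answer: 8/(s+4)³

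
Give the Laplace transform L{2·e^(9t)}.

L{e^(at)} = 1/(s-a), so L{e^(9t)} = 1/(s-9). Then L{2·e^(9t)} = 2/(s-9)

Final answer: 2/(s-9)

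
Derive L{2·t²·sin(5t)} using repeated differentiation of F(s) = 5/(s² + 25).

F(s) = 5/(s² + 25). F'(s) = -10s/(s² + 25)². F''(s) = -10(25 - 3s²)/(s² + 25)³ = (30s² - 250)/(s² + 25)³. So L{t²·sin(5t)} = (-1)² F''(s) = (30s² - 250)/(s² + 25)³. Then L{2·t²·sin(5t)} = 2·(30s² - 250)/(s² + 25)³ = (60s² - 500)/(s² + 25)³

Final answer: (60s² - 500)/(s² + 25)³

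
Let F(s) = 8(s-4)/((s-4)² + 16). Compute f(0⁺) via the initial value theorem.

f(0⁺) = lim_{s→∞} sF(s) = lim_{s→∞} 8s(s-4)/((s-4)² + 16) = 8

Final answer: 8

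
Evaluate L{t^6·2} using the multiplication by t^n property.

L{2} = 2/s. d^1/ds^1[1/s] = -1/s². d^2/ds^2[1/s] = 2/s^3. d^3/ds^3[1/s] = -6/s^4. d^4/ds^4[1/s] = 24/s^5. d^5/ds^5[1/s] = -120/s^6. d^6/ds^6[1/s] = 720/s^7. So L{t^6} = (-1)^{6}·720/s^7 = 720/s^7. Then L{t^6·2} = 2·720/s^7 = 1440/s^7

Final answer: 1440/s^7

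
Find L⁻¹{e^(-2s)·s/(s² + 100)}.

L⁻¹{s/(s² + 100)} = cos(10t). By the time shift theorem, L⁻¹{e^(-as)F(s)} = u(t-a)f(t-a) with a=2, so L⁻¹{e^(-2s)·s/(s² + 100)} = u(t-2)·cos(10(t-2))

Final answer: u(t-2)·cos(10(t-2))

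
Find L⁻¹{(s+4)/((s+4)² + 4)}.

Using frequency shift: L⁻¹{(s-a)/((s-a)² + b²)} = e^(at)cos(bt). Here a=-4, b=2

Final answer: e^(-4t)·cos(2t)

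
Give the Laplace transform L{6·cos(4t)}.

L{cos(ωt)} = s/(s² + ω²), so L{cos(4t)} = s/(s² + 16). Then L{6·cos(4t)} = 6·s/(s² + 16) = 6s/(s² + 16)

Final answer: 6s/(s² + 16)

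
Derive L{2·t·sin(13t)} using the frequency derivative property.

L{sin(13t)} = 13/(s² + 169). By L{t·f(t)} = -F'(s): -d/ds[13/(s² + 169)] = -(13)·(-2s)/(s² + 169)² = 26s/(s² + 169)². Then L{2·t·sin(13t)} = 2·26s/(s² + 169)² = 52s/(s² + 169)²

Final answer: 52s/(s² + 169)²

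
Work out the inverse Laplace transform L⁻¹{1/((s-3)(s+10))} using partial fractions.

Decompose: A/(s-3) + B/(s+10). A = 1/13, B = -1/13. f(t) = (e^(3t) - e^(-10t))/13

Final answer: (e^(3t) - e^(-10t))/13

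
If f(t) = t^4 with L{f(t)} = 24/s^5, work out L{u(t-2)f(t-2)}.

Time shift theorem: L{u(t-a)f(t-a)} = e^(-as)F(s). Here a=2, F(s) = 24/s^5, so L{u(t-2)f(t-2)} = e^(-2s)·24/s^5

Final answer: e^(-2s)·24/s^5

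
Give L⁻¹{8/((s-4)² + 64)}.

Form: b/((s-a)² + b²) → e^(at)sin(bt). With a=4, b=8

Final answer: e^(4t)·sin(8t)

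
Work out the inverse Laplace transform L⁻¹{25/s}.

L⁻¹{c/s} = c, so L⁻¹{25/s} = 25

Final answer: 25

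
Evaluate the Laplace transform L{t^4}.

L{t^n} = n!/s^(n+1), so L{t^4} = 24/s^5

Final answer: 24/s^5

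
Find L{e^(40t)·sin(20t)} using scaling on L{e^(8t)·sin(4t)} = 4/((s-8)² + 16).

Scaling with a=5: L{e^(40t)·sin(20t)} = (1/5) · 4/((s/5-8)² + 16). Simplifying: 20/((s-40)² + 400)

Final answer: 20/((s-40)² + 400)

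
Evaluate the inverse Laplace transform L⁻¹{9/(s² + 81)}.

L⁻¹{9/(s² + 81)} = sin(9t)

Final answer: sin(9t)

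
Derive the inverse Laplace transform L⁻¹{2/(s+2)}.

L⁻¹{1/(s-a)} = e^(at), so L⁻¹{1/(s+2)} = e^(-2t), and L⁻¹{2/(s+2)} = 2·e^(-2t)

Final answer: 2·e^(-2t)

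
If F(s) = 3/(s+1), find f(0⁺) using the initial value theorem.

f(0⁺) = lim_{s→∞} s·3/(s+1) = lim_{s→∞} 3s/(s+1) = 3

Final answer: 3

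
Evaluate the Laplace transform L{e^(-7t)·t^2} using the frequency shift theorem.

L{e^(at)·t^n} = n!/(s-a)^(n+1), so L{e^(-7t)·t^2} = 2/(s+7)^3

Final answer: 2/(s+7)^3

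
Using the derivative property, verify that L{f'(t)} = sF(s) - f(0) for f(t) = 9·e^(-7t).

f'(t) = -63e^(-7t). Direct: L{f'(t)} = -63/(s+7). Property: s·9/(s+7) - 9 = (9s - 9(s+7))/(s+7) = -63/(s+7). ✓

Final answer: -63/(s+7)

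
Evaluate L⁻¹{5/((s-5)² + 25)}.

Form: b/((s-a)² + b²) → e^(at)sin(bt). With a=5, b=5

Final answer: e^(5t)·sin(5t)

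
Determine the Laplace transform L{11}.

L{11} = 11 · L{1} = 11/s

Final answer: 11/s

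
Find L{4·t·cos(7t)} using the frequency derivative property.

L{cos(7t)} = s/(s² + 49). Derivative: d/ds[s/(s² + 49)] = [(s² + 49) - s·2s]/(s² + 49)² = (49 - s²)/(s² + 49)². So L{t·cos(7t)} = -F'(s) = (s² - 49)/(s² + 49)². Then L{4·t·cos(7t)} = 4·(s² - 49)/(s² + 49)²

Final answer: 4·(s² - 49)/(s² + 49)²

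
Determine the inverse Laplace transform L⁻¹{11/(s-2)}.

L⁻¹{1/(s-a)} = e^(at), so L⁻¹{1/(s-2)} = e^(2t), and L⁻¹{11/(s-2)} = 11·e^(2t)

Final answer: 11·e^(2t)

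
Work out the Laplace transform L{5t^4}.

L{5t^4} = 5 · L{t^4} = 5 · 24/s^5 = 120/s^5

Final answer: 120/s^5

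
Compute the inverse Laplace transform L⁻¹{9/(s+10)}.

L⁻¹{1/(s-a)} = e^(at), so L⁻¹{1/(s+10)} = e^(-10t), and L⁻¹{9/(s+10)} = 9·e^(-10t)

Final answer: 9·e^(-10t)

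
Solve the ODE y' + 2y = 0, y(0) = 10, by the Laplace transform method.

L{y'} + 2L{y} = 0. sY - 10 + 2Y = 0. Y(s+2) = 10. Y = 10/(s+2)

Final answer: y(t) = 10e^(-2t)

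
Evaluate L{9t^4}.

L{t^n} = n!/s^(n+1). So L{9t^4} = 9·4!/s^5 = 216/s^5

Final answer: 216/s^5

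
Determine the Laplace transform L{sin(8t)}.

L{sin(ωt)} = ω/(s² + ω²), so L{sin(8t)} = 8/(s² + 64)

Final answer: 8/(s² + 64)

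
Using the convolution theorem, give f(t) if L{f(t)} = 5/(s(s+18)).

5/(s(s+18)) = (5/s)·(1/(s+18)) = L{5}·L{e^(-18t)}. By convolution, f(t) = 5*e^(-18t) = ∫₀ᵗ 5·e^(-18τ) dτ = 5·(1 - e^(-18t))/18

Final answer: 5·(1 - e^(-18t))/18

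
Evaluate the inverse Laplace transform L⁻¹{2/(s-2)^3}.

L⁻¹{n!/(s-a)^(n+1)} = t^n·e^(at), so L⁻¹{2/(s-2)^3} = t^2·e^(2t)

Final answer: t^2·e^(2t)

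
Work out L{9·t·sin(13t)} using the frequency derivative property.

L{sin(13t)} = 13/(s² + 169). By L{t·f(t)} = -F'(s): -d/ds[13/(s² + 169)] = -(13)·(-2s)/(s² + 169)² = 26s/(s² + 169)². Then L{9·t·sin(13t)} = 9·26s/(s² + 169)² = 234s/(s² + 169)²

Final answer: 234s/(s² + 169)²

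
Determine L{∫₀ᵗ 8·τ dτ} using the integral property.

L{∫₀ᵗ f(τ)dτ} = F(s)/s with f(t) = 8t. F(s) = 8/s^2, so L{∫₀ᵗ 8·τ dτ} = (8/s^2)/s = 8/s^3. (Check: ∫₀ᵗ 8·τ dτ = 8t^2/2.)

Final answer: 8/s^3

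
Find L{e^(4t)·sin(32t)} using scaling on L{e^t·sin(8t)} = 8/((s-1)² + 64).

Scaling with a=4: L{e^(4t)·sin(32t)} = (1/4) · 8/((s/4-1)² + 64). Simplifying: 32/((s-4)² + 1024)

Final answer: 32/((s-4)² + 1024)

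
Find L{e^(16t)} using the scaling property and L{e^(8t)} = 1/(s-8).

Using L{f(at)} = (1/a)F(s/a) with a=2 and f(t) = e^(8t): L{e^(16t)} = (1/2) · 1/((s/2)-8) = (1/2) · 2/(s-16) = 1/(s-16)

Final answer: 1/(s-16)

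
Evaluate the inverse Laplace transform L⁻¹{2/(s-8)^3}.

L⁻¹{n!/(s-a)^(n+1)} = t^n·e^(at), so L⁻¹{2/(s-8)^3} = t^2·e^(8t)

Final answer: t^2·e^(8t)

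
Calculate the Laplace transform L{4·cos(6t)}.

L{cos(ωt)} = s/(s² + ω²), so L{cos(6t)} = s/(s² + 36). Then L{4·cos(6t)} = 4·s/(s² + 36) = 4s/(s² + 36)

Final answer: 4s/(s² + 36)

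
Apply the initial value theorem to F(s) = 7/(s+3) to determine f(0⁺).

f(0⁺) = lim_{s→∞} s·7/(s+3) = lim_{s→∞} 7s/(s+3) = 7

Final answer: 7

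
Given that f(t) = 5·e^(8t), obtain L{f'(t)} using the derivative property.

f(0) = 5, F(s) = 5/(s-8). L{f'(t)} = s·F(s) - f(0) = 5s/(s-8) - 5 = (5s - 5(s-8))/(s-8) = 40/(s-8)

Final answer: 40/(s-8)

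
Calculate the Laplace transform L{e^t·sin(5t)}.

L{e^(at)·sin(ωt)} = ω/((s-a)² + ω²), so L{e^t·sin(5t)} = 5/((s-1)² + 25)

Final answer: 5/((s-1)² + 25)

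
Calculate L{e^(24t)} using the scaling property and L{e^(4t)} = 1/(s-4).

Using L{f(at)} = (1/a)F(s/a) with a=6 and f(t) = e^(4t): L{e^(24t)} = (1/6) · 1/((s/6)-4) = (1/6) · 6/(s-24) = 1/(s-24)

Final answer: 1/(s-24)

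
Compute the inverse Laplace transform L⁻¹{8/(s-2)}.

L⁻¹{1/(s-a)} = e^(at), so L⁻¹{1/(s-2)} = e^(2t), and L⁻¹{8/(s-2)} = 8·e^(2t)

Final answer: 8·e^(2t)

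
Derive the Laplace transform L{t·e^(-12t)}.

L{t^n·e^(at)} = n!/(s-a)^(n+1), so L{t·e^(-12t)} = 1/(s+12)^2

Final answer: 1/(s+12)^2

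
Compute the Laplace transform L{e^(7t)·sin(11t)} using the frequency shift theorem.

Frequency shift: L{e^(at)f(t)} = F(s-a). L{e^(7t)·sin(11t)} = 11/((s-7)² + 121)

Final answer: 11/((s-7)² + 121)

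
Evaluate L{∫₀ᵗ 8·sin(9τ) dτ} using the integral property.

L{∫₀ᵗ f(τ)dτ} = F(s)/s with F(s) = 72/(s² + 81), so the result is (72/(s² + 81))/s = 72/(s(s² + 81))

Final answer: 72/(s(s² + 81))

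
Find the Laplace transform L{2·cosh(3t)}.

L{cosh(ωt)} = s/(s² - ω²), so L{cosh(3t)} = s/(s² - 9). Then L{2·cosh(3t)} = 2·s/(s² - 9) = 2s/(s² - 9)

Final answer: 2s/(s² - 9)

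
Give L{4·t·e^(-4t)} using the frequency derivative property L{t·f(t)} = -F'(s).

L{e^(-4t)} = 1/(s+4). By frequency derivative: L{t·e^(-4t)} = -d/ds[1/(s+4)] = -(-1)/(s+4)² = 1/(s+4)². Then L{4·t·e^(-4t)} = 4·1/(s+4)² = 4/(s+4)²

Final answer: 4/(s+4)²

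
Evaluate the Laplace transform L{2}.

L{2} = 2 · L{1} = 2/s

Final answer: 2/s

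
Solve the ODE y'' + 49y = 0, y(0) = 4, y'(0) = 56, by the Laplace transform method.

L{y''} + 49L{y} = 0. s²Y - 4s - 56 + 49Y = 0. Y(s² + 49) = 4s + 56. Y = (4s + 56)/(s² + 49). Inverting: y(t) = 4cos(7t) + 8sin(7t)

Final answer: y(t) = 4cos(7t) + 8sin(7t)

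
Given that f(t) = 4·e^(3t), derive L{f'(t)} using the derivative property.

f(0) = 4, F(s) = 4/(s-3). L{f'(t)} = s·F(s) - f(0) = 4s/(s-3) - 4 = (4s - 4(s-3))/(s-3) = 12/(s-3)

Final answer: 12/(s-3)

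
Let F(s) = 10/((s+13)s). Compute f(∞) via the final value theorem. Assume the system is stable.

f(∞) = lim_{s→0} sF(s) = lim_{s→0} 10/(s+13) = 10/13

Final answer: 10/13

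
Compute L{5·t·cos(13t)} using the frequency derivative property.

L{cos(13t)} = s/(s² + 169). Derivative: d/ds[s/(s² + 169)] = [(s² + 169) - s·2s]/(s² + 169)² = (169 - s²)/(s² + 169)². So L{t·cos(13t)} = -F'(s) = (s² - 169)/(s² + 169)². Then L{5·t·cos(13t)} = 5·(s² - 169)/(s² + 169)²

Final answer: 5·(s² - 169)/(s² + 169)²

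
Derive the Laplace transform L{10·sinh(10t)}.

L{sinh(ωt)} = ω/(s² - ω²), so L{sinh(10t)} = 10/(s² - 100). Then L{10·sinh(10t)} = 10·10/(s² - 100) = 100/(s² - 100)

Final answer: 100/(s² - 100)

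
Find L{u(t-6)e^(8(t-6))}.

u(t-a)f(t-a) with f(t)=e^(8t). L{e^(8t)} = 1/(s-8). By time shift: e^(-6s)/(s-8)

Final answer: e^(-6s)/(s-8)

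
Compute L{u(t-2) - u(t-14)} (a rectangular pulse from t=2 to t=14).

L{u(t-a)} = e^(-as)/s. L{u(t-2) - u(t-14)} = (e^(-2s) - e^(-14s))/s

Final answer: (e^(-2s) - e^(-14s))/s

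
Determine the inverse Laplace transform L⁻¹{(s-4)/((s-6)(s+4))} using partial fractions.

Using partial fractions, f(t) = (2e^(6t) + 8e^(-4t))/10

Final answer: (2e^(6t) + 8e^(-4t))/10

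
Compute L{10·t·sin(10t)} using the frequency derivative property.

L{sin(10t)} = 10/(s² + 100). By L{t·f(t)} = -F'(s): -d/ds[10/(s² + 100)] = -(10)·(-2s)/(s² + 100)² = 20s/(s² + 100)². Then L{10·t·sin(10t)} = 10·20s/(s² + 100)² = 200s/(s² + 100)²

Final answer: 200s/(s² + 100)²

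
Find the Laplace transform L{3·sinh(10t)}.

L{sinh(ωt)} = ω/(s² - ω²), so L{sinh(10t)} = 10/(s² - 100). Then L{3·sinh(10t)} = 3·10/(s² - 100) = 30/(s² - 100)

Final answer: 30/(s² - 100)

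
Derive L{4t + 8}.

L{4t + 8} = 4·L{t} + 8·L{1} = 4/s² + 8/s

Final answer: 4/s² + 8/s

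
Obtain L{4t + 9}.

L{4t + 9} = 4·L{t} + 9·L{1} = 4/s² + 9/s

Final answer: 4/s² + 9/s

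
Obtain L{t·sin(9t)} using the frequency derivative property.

L{sin(9t)} = 9/(s² + 81). By L{t·f(t)} = -F'(s): -d/ds[9/(s² + 81)] = -(9)·(-2s)/(s² + 81)² = 18s/(s² + 81)²

Final answer: 18s/(s² + 81)²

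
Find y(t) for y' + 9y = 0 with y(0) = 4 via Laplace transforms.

L{y'} + 9L{y} = 0. sY - 4 + 9Y = 0. Y(s+9) = 4. Y = 4/(s+9)

Final answer: y(t) = 4e^(-9t)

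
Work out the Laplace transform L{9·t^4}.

L{t^n} = n!/s^(n+1), so L{t^4} = 24/s^5. Then L{9·t^4} = 9·24/s^5 = 216/s^5

Final answer: 216/s^5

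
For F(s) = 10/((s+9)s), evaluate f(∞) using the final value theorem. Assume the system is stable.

f(∞) = lim_{s→0} sF(s) = lim_{s→0} 10/(s+9) = 10/9

Final answer: 10/9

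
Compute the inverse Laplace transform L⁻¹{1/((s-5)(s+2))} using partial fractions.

Decompose: A/(s-5) + B/(s+2). A = 1/7, B = -1/7. f(t) = (e^(5t) - e^(-2t))/7

Final answer: (e^(5t) - e^(-2t))/7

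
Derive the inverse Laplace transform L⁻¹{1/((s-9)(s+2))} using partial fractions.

Decompose: A/(s-9) + B/(s+2). A = 1/11, B = -1/11. f(t) = (e^(9t) - e^(-2t))/11

Final answer: (e^(9t) - e^(-2t))/11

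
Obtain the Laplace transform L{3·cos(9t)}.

L{cos(ωt)} = s/(s² + ω²), so L{cos(9t)} = s/(s² + 81). Then L{3·cos(9t)} = 3·s/(s² + 81) = 3s/(s² + 81)

Final answer: 3s/(s² + 81)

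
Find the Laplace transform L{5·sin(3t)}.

L{sin(ωt)} = ω/(s² + ω²), so L{sin(3t)} = 3/(s² + 9). Then L{5·sin(3t)} = 5·3/(s² + 9) = 15/(s² + 9)

Final answer: 15/(s² + 9)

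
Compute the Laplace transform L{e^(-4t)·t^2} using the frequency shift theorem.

L{e^(at)·t^n} = n!/(s-a)^(n+1), so L{e^(-4t)·t^2} = 2/(s+4)^3

Final answer: 2/(s+4)^3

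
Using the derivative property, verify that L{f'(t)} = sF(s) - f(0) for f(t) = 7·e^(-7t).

f'(t) = -49e^(-7t). Direct: L{f'(t)} = -49/(s+7). Property: s·7/(s+7) - 7 = (7s - 7(s+7))/(s+7) = -49/(s+7). ✓

Final answer: -49/(s+7)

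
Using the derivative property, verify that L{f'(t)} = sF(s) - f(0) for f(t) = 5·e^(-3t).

f'(t) = -15e^(-3t). Direct: L{f'(t)} = -15/(s+3). Property: s·5/(s+3) - 5 = (5s - 5(s+3))/(s+3) = -15/(s+3). ✓

Final answer: -15/(s+3)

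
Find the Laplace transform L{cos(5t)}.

L{cos(ωt)} = s/(s² + ω²), so L{cos(5t)} = s/(s² + 25)

Final answer: s/(s² + 25)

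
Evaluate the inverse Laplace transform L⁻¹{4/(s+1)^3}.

L⁻¹{n!/(s-a)^(n+1)} = t^n·e^(at) with n=2, a=-1. So L⁻¹{2/(s+1)^3} = t^2·e^(-t), and L⁻¹{4/(s+1)^3} = (4/2)·t^2·e^(-t) = 2·t^2·e^(-t)

Final answer: 2·t^2·e^(-t)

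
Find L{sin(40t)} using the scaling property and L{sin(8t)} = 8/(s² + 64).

Using L{f(at)} = (1/a)F(s/a) with a=5: L{sin(40t)} = (1/5) · 8/((s/5)² + 64) = (1/5) · 8·25/(s² + 1600) = 40/(s² + 1600)

Final answer: 40/(s² + 1600)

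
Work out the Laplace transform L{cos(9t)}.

L{cos(ωt)} = s/(s² + ω²), so L{cos(9t)} = s/(s² + 81)

Final answer: s/(s² + 81)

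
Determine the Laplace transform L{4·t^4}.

L{t^n} = n!/s^(n+1), so L{t^4} = 24/s^5. Then L{4·t^4} = 4·24/s^5 = 96/s^5

Final answer: 96/s^5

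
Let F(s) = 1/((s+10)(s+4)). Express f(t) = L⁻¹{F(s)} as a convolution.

1/((s+10)(s+4)) = (1/(s+10))·(1/(s+4)) = L{e^(-10t)}·L{e^(-4t)}. So f(t) = e^(-10t)*e^(-4t) = ∫₀ᵗ e^(-10τ)·e^(-4(t-τ)) dτ

Final answer: ∫₀ᵗ e^(-10τ)·e^(-4(t-τ)) dτ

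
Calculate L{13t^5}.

L{t^n} = n!/s^(n+1). So L{13t^5} = 13·5!/s^6 = 1560/s^6

Final answer: 1560/s^6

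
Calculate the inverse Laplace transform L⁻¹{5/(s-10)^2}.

L⁻¹{n!/(s-a)^(n+1)} = t^n·e^(at) with n=1, a=10. So L⁻¹{1/(s-10)^2} = t·e^(10t), and L⁻¹{5/(s-10)^2} = (5/1)·t·e^(10t) = 5·t·e^(10t)

Final answer: 5·t·e^(10t)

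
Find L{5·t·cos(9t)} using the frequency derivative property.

L{cos(9t)} = s/(s² + 81). Derivative: d/ds[s/(s² + 81)] = [(s² + 81) - s·2s]/(s² + 81)² = (81 - s²)/(s² + 81)². So L{t·cos(9t)} = -F'(s) = (s² - 81)/(s² + 81)². Then L{5·t·cos(9t)} = 5·(s² - 81)/(s² + 81)²

Final answer: 5·(s² - 81)/(s² + 81)²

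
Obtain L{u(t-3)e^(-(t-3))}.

u(t-a)f(t-a) with f(t)=e^(-t). L{e^(-t)} = 1/(s+1). By time shift: e^(-3s)/(s+1)

Final answer: e^(-3s)/(s+1)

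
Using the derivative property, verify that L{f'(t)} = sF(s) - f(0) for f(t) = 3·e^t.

f'(t) = 3e^t. Direct: L{f'(t)} = 3/(s-1). Property: s·3/(s-1) - 3 = (3s - 3(s-1))/(s-1) = 3/(s-1). ✓

Final answer: 3/(s-1)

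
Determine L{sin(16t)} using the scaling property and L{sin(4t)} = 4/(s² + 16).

Using L{f(at)} = (1/a)F(s/a) with a=4: L{sin(16t)} = (1/4) · 4/((s/4)² + 16) = (1/4) · 4·16/(s² + 256) = 16/(s² + 256)

Final answer: 16/(s² + 256)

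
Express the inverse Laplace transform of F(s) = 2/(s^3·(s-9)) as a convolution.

2/(s^3·(s-9)) = (2/s^3)·(1/(s-9)) = L{t^2}·L{e^(9t)}. So f(t) = t^2*e^(9t) = ∫₀ᵗ τ^2·e^(9(t-τ)) dτ

Final answer: ∫₀ᵗ τ^2·e^(9(t-τ)) dτ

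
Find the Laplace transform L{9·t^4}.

L{t^n} = n!/s^(n+1), so L{t^4} = 24/s^5. Then L{9·t^4} = 9·24/s^5 = 216/s^5

Final answer: 216/s^5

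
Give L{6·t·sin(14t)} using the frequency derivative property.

L{sin(14t)} = 14/(s² + 196). By L{t·f(t)} = -F'(s): -d/ds[14/(s² + 196)] = -(14)·(-2s)/(s² + 196)² = 28s/(s² + 196)². Then L{6·t·sin(14t)} = 6·28s/(s² + 196)² = 168s/(s² + 196)²

Final answer: 168s/(s² + 196)²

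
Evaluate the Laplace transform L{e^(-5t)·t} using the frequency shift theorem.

L{e^(at)·t^n} = n!/(s-a)^(n+1), so L{e^(-5t)·t} = 1/(s+5)^2

Final answer: 1/(s+5)^2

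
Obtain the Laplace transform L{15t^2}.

L{15t^2} = 15 · L{t^2} = 15 · 2/s^3 = 30/s^3

Final answer: 30/s^3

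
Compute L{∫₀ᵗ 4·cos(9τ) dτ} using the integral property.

L{∫₀ᵗ f(τ)dτ} = F(s)/s with F(s) = 4s/(s² + 81), so the result is (4s/(s² + 81))/s = 4/(s² + 81)

Final answer: 4/(s² + 81)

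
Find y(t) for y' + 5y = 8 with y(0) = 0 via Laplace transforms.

sY + 5Y = 8/s. Y = 8/(s(s+5)). Partial fractions: Y = 8/5/s - 8/5/(s+5)

Final answer: y(t) = 8/5(1 - e^(-5t))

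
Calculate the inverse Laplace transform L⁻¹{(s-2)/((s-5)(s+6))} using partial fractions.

Using partial fractions, f(t) = (3e^(5t) + 8e^(-6t))/11

Final answer: (3e^(5t) + 8e^(-6t))/11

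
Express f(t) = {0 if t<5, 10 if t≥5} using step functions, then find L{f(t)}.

f(t) = 10·u(t-5). L{u(t-5)} = e^(-5s)/s, so L{f(t)} = 10·e^(-5s)/s

Final answer: 10·e^(-5s)/s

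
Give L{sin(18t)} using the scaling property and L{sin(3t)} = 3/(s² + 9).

Using L{f(at)} = (1/a)F(s/a) with a=6: L{sin(18t)} = (1/6) · 3/((s/6)² + 9) = (1/6) · 3·36/(s² + 324) = 18/(s² + 324)

Final answer: 18/(s² + 324)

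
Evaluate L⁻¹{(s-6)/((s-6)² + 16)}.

Using frequency shift: L⁻¹{(s-a)/((s-a)² + b²)} = e^(at)cos(bt). Here a=6, b=4

Final answer: e^(6t)·cos(4t)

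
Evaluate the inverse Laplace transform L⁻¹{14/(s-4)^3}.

L⁻¹{n!/(s-a)^(n+1)} = t^n·e^(at) with n=2, a=4. So L⁻¹{2/(s-4)^3} = t^2·e^(4t), and L⁻¹{14/(s-4)^3} = (14/2)·t^2·e^(4t) = 7·t^2·e^(4t)

Final answer: 7·t^2·e^(4t)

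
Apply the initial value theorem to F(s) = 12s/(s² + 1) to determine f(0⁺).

f(0⁺) = lim_{s→∞} s·12s/(s² + 1) = lim_{s→∞} 12s²/(s² + 1) = 12

Final answer: 12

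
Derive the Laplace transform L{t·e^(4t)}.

L{t^n·e^(at)} = n!/(s-a)^(n+1), so L{t·e^(4t)} = 1/(s-4)^2

Final answer: 1/(s-4)^2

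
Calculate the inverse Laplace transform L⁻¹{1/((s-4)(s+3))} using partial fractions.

Decompose: A/(s-4) + B/(s+3). A = 1/7, B = -1/7. f(t) = (e^(4t) - e^(-3t))/7

Final answer: (e^(4t) - e^(-3t))/7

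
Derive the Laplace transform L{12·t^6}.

L{t^n} = n!/s^(n+1), so L{t^6} = 720/s^7. Then L{12·t^6} = 12·720/s^7 = 8640/s^7

Final answer: 8640/s^7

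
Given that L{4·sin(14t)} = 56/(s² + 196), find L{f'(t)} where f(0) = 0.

L{f'(t)} = s·F(s) - f(0) = s·56/(s² + 196) - 0 = 56s/(s² + 196)

Final answer: 56s/(s² + 196)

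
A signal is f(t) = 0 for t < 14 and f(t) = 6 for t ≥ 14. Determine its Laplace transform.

f(t) = 6·u(t-14). L{u(t-14)} = e^(-14s)/s, so L{f(t)} = 6·e^(-14s)/s

Final answer: 6·e^(-14s)/s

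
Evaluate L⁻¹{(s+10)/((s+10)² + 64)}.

Using frequency shift: L⁻¹{(s-a)/((s-a)² + b²)} = e^(at)cos(bt). Here a=-10, b=8

Final answer: e^(-10t)·cos(8t)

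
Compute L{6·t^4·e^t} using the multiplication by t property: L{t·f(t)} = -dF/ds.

Using L{t^n·e^(at)} = n!/(s-a)^(n+1), L{t^4·e^t} = 24/(s-1)^5, so L{6·t^4·e^t} = 6·24/(s-1)^5 = 144/(s-1)^5

Final answer: 144/(s-1)^5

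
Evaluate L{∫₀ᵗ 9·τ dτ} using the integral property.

L{∫₀ᵗ f(τ)dτ} = F(s)/s with f(t) = 9t. F(s) = 9/s^2, so L{∫₀ᵗ 9·τ dτ} = (9/s^2)/s = 9/s^3. (Check: ∫₀ᵗ 9·τ dτ = 9t^2/2.)

Final answer: 9/s^3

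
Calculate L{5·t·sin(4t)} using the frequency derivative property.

L{sin(4t)} = 4/(s² + 16). By L{t·f(t)} = -F'(s): -d/ds[4/(s² + 16)] = -(4)·(-2s)/(s² + 16)² = 8s/(s² + 16)². Then L{5·t·sin(4t)} = 5·8s/(s² + 16)² = 40s/(s² + 16)²

Final answer: 40s/(s² + 16)²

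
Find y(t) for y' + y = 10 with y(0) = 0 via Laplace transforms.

sY + Y = 10/s. Y = 10/(s(s+1)). Partial fractions: Y = 10/s - 10/(s+1)

Final answer: y(t) = 10(1 - e^(-t))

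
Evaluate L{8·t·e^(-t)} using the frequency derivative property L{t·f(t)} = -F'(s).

L{e^(-t)} = 1/(s+1). By frequency derivative: L{t·e^(-t)} = -d/ds[1/(s+1)] = -(-1)/(s+1)² = 1/(s+1)². Then L{8·t·e^(-t)} = 8·1/(s+1)² = 8/(s+1)²

Final answer: 8/(s+1)²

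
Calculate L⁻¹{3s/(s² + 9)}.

This is the form c·s/(s² + a²) with a = 3, c = 3. L⁻¹ = 3·cos(3t)

Final answer: 3·cos(3t)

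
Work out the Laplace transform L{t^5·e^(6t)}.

L{t^n·e^(at)} = n!/(s-a)^(n+1), so L{t^5·e^(6t)} = 120/(s-6)^6

Final answer: 120/(s-6)^6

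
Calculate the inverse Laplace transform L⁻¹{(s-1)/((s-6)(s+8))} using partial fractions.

Using partial fractions, f(t) = (5e^(6t) + 9e^(-8t))/14

Final answer: (5e^(6t) + 9e^(-8t))/14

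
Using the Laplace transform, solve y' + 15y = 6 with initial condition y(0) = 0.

sY + 15Y = 6/s. Y = 6/(s(s+15)). Partial fractions: Y = 2/5/s - 2/5/(s+15)

Final answer: y(t) = 2/5(1 - e^(-15t))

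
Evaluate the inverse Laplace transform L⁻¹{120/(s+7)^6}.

L⁻¹{n!/(s-a)^(n+1)} = t^n·e^(at), so L⁻¹{120/(s+7)^6} = t^5·e^(-7t)

Final answer: t^5·e^(-7t)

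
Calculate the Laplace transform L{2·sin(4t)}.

L{sin(ωt)} = ω/(s² + ω²), so L{sin(4t)} = 4/(s² + 16). Then L{2·sin(4t)} = 2·4/(s² + 16) = 8/(s² + 16)

Final answer: 8/(s² + 16)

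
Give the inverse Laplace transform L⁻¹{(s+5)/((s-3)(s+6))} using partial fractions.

Using partial fractions, f(t) = (8e^(3t) + e^(-6t))/9

Final answer: (8e^(3t) + e^(-6t))/9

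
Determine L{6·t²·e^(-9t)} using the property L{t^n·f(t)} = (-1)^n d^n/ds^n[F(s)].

L{e^(-9t)} = 1/(s+9). d/ds[1/(s+9)] = -1/(s+9)². d²/ds²[1/(s+9)] = 2/(s+9)³. So L{t²·e^(-9t)} = (-1)² · 2/(s+9)³ = 2/(s+9)³. Then L{6·t²·e^(-9t)} = 6·2/(s+9)³ = 12/(s+9)³

Final answer: 12/(s+9)³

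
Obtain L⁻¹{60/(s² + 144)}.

This is the form c·a/(s² + a²) with a = 12, c = 5. L⁻¹ = 5·sin(12t)

Final answer: 5·sin(12t)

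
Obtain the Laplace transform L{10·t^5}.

L{t^n} = n!/s^(n+1), so L{t^5} = 120/s^6. Then L{10·t^5} = 10·120/s^6 = 1200/s^6

Final answer: 1200/s^6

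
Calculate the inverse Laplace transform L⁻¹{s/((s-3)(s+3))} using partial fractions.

Using partial fractions, f(t) = (3e^(3t) + 3e^(-3t))/6

Final answer: (3e^(3t) + 3e^(-3t))/6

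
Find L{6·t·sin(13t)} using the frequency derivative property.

L{sin(13t)} = 13/(s² + 169). By L{t·f(t)} = -F'(s): -d/ds[13/(s² + 169)] = -(13)·(-2s)/(s² + 169)² = 26s/(s² + 169)². Then L{6·t·sin(13t)} = 6·26s/(s² + 169)² = 156s/(s² + 169)²

Final answer: 156s/(s² + 169)²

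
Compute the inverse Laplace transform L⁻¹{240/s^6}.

L⁻¹{n!/s^(n+1)} = t^n with n=5. So L⁻¹{120/s^6} = t^5, and L⁻¹{240/s^6} = (240/120)·t^5 = 2·t^5

Final answer: 2·t^5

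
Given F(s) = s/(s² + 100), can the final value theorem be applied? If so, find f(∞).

The final value theorem requires all poles of sF(s) in the left half-plane. sF(s) = s²/(s² + 100) has poles at s = ±10i (imaginary axis). Theorem does NOT apply (oscillatory system).

Final answer: Not applicable (oscillatory)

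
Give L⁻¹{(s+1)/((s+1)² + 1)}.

Using frequency shift: L⁻¹{(s-a)/((s-a)² + b²)} = e^(at)cos(bt). Here a=-1, b=1

Final answer: e^(-t)·cos(t)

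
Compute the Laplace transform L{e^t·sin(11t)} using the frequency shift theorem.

Frequency shift: L{e^(at)f(t)} = F(s-a). L{e^t·sin(11t)} = 11/((s-1)² + 121)

Final answer: 11/((s-1)² + 121)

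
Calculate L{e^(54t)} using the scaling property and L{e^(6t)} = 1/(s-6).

Using L{f(at)} = (1/a)F(s/a) with a=9 and f(t) = e^(6t): L{e^(54t)} = (1/9) · 1/((s/9)-6) = (1/9) · 9/(s-54) = 1/(s-54)

Final answer: 1/(s-54)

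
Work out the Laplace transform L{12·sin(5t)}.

L{sin(ωt)} = ω/(s² + ω²), so L{sin(5t)} = 5/(s² + 25). Then L{12·sin(5t)} = 12·5/(s² + 25) = 60/(s² + 25)

Final answer: 60/(s² + 25)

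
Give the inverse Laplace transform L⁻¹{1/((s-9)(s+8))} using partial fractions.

Decompose: A/(s-9) + B/(s+8). A = 1/17, B = -1/17. f(t) = (e^(9t) - e^(-8t))/17

Final answer: (e^(9t) - e^(-8t))/17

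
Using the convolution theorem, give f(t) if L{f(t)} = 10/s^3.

10/s^3 = (10/s)·(1/s^2) = L{10}·L{t}. By convolution, f(t) = 10*t = ∫₀ᵗ 10·τ dτ = 10·t²/2

Final answer: 10·t²/2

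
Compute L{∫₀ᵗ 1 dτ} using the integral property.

L{∫₀ᵗ f(τ)dτ} = F(s)/s with f(t) = 1. F(s) = 1/s, so L{∫₀ᵗ 1 dτ} = (1/s)/s = 1/s². (Check: ∫₀ᵗ 1 dτ = t.)

Final answer: 1/s²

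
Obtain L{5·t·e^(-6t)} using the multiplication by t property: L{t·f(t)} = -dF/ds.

Using L{t^n·e^(at)} = n!/(s-a)^(n+1), L{t·e^(-6t)} = 1/(s+6)^2, so L{5·t·e^(-6t)} = 5·1/(s+6)^2 = 5/(s+6)^2

Final answer: 5/(s+6)^2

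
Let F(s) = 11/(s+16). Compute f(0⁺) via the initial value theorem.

f(0⁺) = lim_{s→∞} s·11/(s+16) = lim_{s→∞} 11s/(s+16) = 11

Final answer: 11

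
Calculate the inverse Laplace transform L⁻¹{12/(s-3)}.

L⁻¹{1/(s-a)} = e^(at), so L⁻¹{1/(s-3)} = e^(3t), and L⁻¹{12/(s-3)} = 12·e^(3t)

Final answer: 12·e^(3t)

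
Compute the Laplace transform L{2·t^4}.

L{t^n} = n!/s^(n+1), so L{t^4} = 24/s^5. Then L{2·t^4} = 2·24/s^5 = 48/s^5

Final answer: 48/s^5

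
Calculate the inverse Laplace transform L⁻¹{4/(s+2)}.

L⁻¹{1/(s-a)} = e^(at), so L⁻¹{1/(s+2)} = e^(-2t), and L⁻¹{4/(s+2)} = 4·e^(-2t)

Final answer: 4·e^(-2t)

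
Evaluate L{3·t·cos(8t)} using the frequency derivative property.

L{cos(8t)} = s/(s² + 64). Derivative: d/ds[s/(s² + 64)] = [(s² + 64) - s·2s]/(s² + 64)² = (64 - s²)/(s² + 64)². So L{t·cos(8t)} = -F'(s) = (s² - 64)/(s² + 64)². Then L{3·t·cos(8t)} = 3·(s² - 64)/(s² + 64)²

Final answer: 3·(s² - 64)/(s² + 64)²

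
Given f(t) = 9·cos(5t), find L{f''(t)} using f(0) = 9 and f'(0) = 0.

F(s) = 9s/(s² + 25). L{f''(t)} = s²F(s) - sf(0) - f'(0) = 9s³/(s² + 25) - 9s = (9s³ - 9s(s² + 25))/(s² + 25) = -225s/(s² + 25)

Final answer: -225s/(s² + 25)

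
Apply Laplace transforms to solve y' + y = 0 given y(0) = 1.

L{y'} + L{y} = 0. sY - 1 + Y = 0. Y(s+1) = 1. Y = 1/(s+1)

Final answer: y(t) = e^(-t)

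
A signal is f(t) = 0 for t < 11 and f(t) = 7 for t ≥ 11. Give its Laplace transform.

f(t) = 7·u(t-11). L{u(t-11)} = e^(-11s)/s, so L{f(t)} = 7·e^(-11s)/s

Final answer: 7·e^(-11s)/s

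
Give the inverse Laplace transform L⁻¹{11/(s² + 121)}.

L⁻¹{11/(s² + 121)} = sin(11t)

Final answer: sin(11t)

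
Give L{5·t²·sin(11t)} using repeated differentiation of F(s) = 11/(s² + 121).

F(s) = 11/(s² + 121). F'(s) = -22s/(s² + 121)². F''(s) = -22(121 - 3s²)/(s² + 121)³ = (66s² - 2662)/(s² + 121)³. So L{t²·sin(11t)} = (-1)² F''(s) = (66s² - 2662)/(s² + 121)³. Then L{5·t²·sin(11t)} = 5·(66s² - 2662)/(s² + 121)³ = (330s² - 13310)/(s² + 121)³

Final answer: (330s² - 13310)/(s² + 121)³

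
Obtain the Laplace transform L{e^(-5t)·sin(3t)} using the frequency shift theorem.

Frequency shift: L{e^(at)f(t)} = F(s-a). L{e^(-5t)·sin(3t)} = 3/((s+5)² + 9)

Final answer: 3/((s+5)² + 9)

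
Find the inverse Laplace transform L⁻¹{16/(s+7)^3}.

L⁻¹{n!/(s-a)^(n+1)} = t^n·e^(at) with n=2, a=-7. So L⁻¹{2/(s+7)^3} = t^2·e^(-7t), and L⁻¹{16/(s+7)^3} = (16/2)·t^2·e^(-7t) = 8·t^2·e^(-7t)

Final answer: 8·t^2·e^(-7t)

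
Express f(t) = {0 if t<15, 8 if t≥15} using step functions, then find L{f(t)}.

f(t) = 8·u(t-15). L{u(t-15)} = e^(-15s)/s, so L{f(t)} = 8·e^(-15s)/s

Final answer: 8·e^(-15s)/s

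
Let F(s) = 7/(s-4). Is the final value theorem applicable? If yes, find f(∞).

sF(s) = 7s/(s-4) has a pole at s = 4 in the right half-plane. Theorem does NOT apply (unstable system; f(t) = 7·e^(4t) grows without bound).

Final answer: Not applicable (unstable)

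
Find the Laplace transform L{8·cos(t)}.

L{cos(ωt)} = s/(s² + ω²), so L{cos(t)} = s/(s² + 1). Then L{8·cos(t)} = 8·s/(s² + 1) = 8s/(s² + 1)

Final answer: 8s/(s² + 1)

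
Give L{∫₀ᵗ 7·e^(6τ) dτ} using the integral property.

L{∫₀ᵗ f(τ)dτ} = F(s)/s with F(s) = 7/(s-6), so L{∫₀ᵗ 7·e^(6τ) dτ} = 7/(s(s-6))

Final answer: 7/(s(s-6))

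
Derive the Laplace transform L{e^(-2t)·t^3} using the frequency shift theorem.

L{e^(at)·t^n} = n!/(s-a)^(n+1), so L{e^(-2t)·t^3} = 6/(s+2)^4

Final answer: 6/(s+2)^4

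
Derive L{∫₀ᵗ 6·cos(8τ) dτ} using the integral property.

L{∫₀ᵗ f(τ)dτ} = F(s)/s with F(s) = 6s/(s² + 64), so the result is (6s/(s² + 64))/s = 6/(s² + 64)

Final answer: 6/(s² + 64)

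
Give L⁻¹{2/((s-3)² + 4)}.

Form: b/((s-a)² + b²) → e^(at)sin(bt). With a=3, b=2

Final answer: e^(3t)·sin(2t)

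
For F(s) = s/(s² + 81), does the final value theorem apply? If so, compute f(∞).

The final value theorem requires all poles of sF(s) in the left half-plane. sF(s) = s²/(s² + 81) has poles at s = ±9i (imaginary axis). Theorem does NOT apply (oscillatory system).

Final answer: Not applicable (oscillatory)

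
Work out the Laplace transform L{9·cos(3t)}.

L{cos(ωt)} = s/(s² + ω²), so L{cos(3t)} = s/(s² + 9). Then L{9·cos(3t)} = 9·s/(s² + 9) = 9s/(s² + 9)

Final answer: 9s/(s² + 9)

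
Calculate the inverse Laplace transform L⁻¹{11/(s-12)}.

L⁻¹{1/(s-a)} = e^(at), so L⁻¹{1/(s-12)} = e^(12t), and L⁻¹{11/(s-12)} = 11·e^(12t)

Final answer: 11·e^(12t)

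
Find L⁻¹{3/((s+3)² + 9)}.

Form: b/((s-a)² + b²) → e^(at)sin(bt). With a=-3, b=3

Final answer: e^(-3t)·sin(3t)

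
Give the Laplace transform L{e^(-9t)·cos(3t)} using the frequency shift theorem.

Frequency shift: L{e^(at)f(t)} = F(s-a). L{e^(-9t)·cos(3t)} = (s+9)/((s+9)² + 9)

Final answer: (s+9)/((s+9)² + 9)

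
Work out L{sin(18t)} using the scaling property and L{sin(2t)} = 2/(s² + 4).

Using L{f(at)} = (1/a)F(s/a) with a=9: L{sin(18t)} = (1/9) · 2/((s/9)² + 4) = (1/9) · 2·81/(s² + 324) = 18/(s² + 324)

Final answer: 18/(s² + 324)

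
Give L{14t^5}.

L{t^n} = n!/s^(n+1). So L{14t^5} = 14·5!/s^6 = 1680/s^6

Final answer: 1680/s^6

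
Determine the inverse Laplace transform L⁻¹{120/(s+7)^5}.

L⁻¹{n!/(s-a)^(n+1)} = t^n·e^(at) with n=4, a=-7. So L⁻¹{24/(s+7)^5} = t^4·e^(-7t), and L⁻¹{120/(s+7)^5} = (120/24)·t^4·e^(-7t) = 5·t^4·e^(-7t)

Final answer: 5·t^4·e^(-7t)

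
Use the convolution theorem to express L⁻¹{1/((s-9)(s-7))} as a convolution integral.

1/((s-9)(s-7)) = (1/(s-9))·(1/(s-7)) = L{e^(9t)}·L{e^(7t)}. So f(t) = e^(9t)*e^(7t) = ∫₀ᵗ e^(9τ)·e^(7(t-τ)) dτ

Final answer: ∫₀ᵗ e^(9τ)·e^(7(t-τ)) dτ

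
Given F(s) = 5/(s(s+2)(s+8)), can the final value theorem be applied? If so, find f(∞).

Poles of sF(s) = 5/((s+2)(s+8)) are at s = -2 and s = -8, both in the left half-plane. Theorem applies. f(∞) = lim_{s→0} sF(s) = 5/(2·8) = 5/16

Final answer: 5/16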